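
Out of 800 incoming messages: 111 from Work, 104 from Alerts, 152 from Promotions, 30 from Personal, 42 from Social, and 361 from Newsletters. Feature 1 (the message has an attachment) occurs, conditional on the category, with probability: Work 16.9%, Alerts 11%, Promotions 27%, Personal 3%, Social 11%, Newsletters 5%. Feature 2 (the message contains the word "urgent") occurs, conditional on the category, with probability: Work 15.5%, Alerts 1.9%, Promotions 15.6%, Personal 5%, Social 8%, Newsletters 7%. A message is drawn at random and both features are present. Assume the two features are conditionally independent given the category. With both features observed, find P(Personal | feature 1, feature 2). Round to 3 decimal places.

Unnormalized posteriors (prior × likelihood):
  Work: 0.13875 × 0.169 × 0.155 = 0.00363455625
  Alerts: 0.13 × 0.11 × 0.019 = 0.0002717
  Promotions: 0.19 × 0.27 × 0.156 = 0.0080028
  Personal: 0.0375 × 0.03 × 0.05 = 0.00005625
  Social: 0.0525 × 0.11 × 0.08 = 0.000462
  Newsletters: 0.45125 × 0.05 × 0.07 = 0.001579375
Normalizing constant = 0.01400668125.
P(Personal | evidence) = 0.00005625 / 0.01400668125 ≈ 0.004.

0.004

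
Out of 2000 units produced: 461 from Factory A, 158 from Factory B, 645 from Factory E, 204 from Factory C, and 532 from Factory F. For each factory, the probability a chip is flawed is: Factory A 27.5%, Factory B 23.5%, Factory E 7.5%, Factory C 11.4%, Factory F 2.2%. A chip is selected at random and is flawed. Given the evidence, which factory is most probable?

Factory A

Unnormalized posteriors (prior × likelihood):
  Factory A: 0.2305 × 0.275 = 0.0633875
  Factory B: 0.079 × 0.235 = 0.018565
  Factory E: 0.3225 × 0.075 = 0.0241875
  Factory C: 0.102 × 0.114 = 0.011628
  Factory F: 0.266 × 0.022 = 0.005852
Total = 0.12362.
Largest term belongs to Factory A, so Factory A is most probable.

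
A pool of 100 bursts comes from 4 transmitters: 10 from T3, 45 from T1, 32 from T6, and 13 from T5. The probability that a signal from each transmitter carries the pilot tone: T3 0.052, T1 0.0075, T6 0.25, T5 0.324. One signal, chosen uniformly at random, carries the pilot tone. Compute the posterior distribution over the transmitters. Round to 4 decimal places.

Prior × likelihood for each hypothesis:
  T3: 0.1 × 0.052 = 0.0052
  T1: 0.45 × 0.0075 = 0.003375
  T6: 0.32 × 0.25 = 0.08
  T5: 0.13 × 0.324 = 0.04212
Total = 0.130695.
P(T3 | pilot) = 0.0052/0.130695 ≈ 0.0398
P(T1 | pilot) = 0.003375/0.130695 ≈ 0.0258
P(T6 | pilot) = 0.08/0.130695 ≈ 0.6121
P(T5 | pilot) = 0.04212/0.130695 ≈ 0.3223

T3 0.0398, T1 0.0258, T6 0.6121, T5 0.3223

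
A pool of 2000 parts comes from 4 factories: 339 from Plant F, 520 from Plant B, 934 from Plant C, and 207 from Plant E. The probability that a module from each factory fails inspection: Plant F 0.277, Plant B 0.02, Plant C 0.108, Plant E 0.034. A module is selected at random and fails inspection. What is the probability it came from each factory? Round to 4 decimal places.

Prior × likelihood for each hypothesis:
  Plant F: 0.1695 × 0.277 = 0.0469515
  Plant B: 0.26 × 0.02 = 0.0052
  Plant C: 0.467 × 0.108 = 0.050436
  Plant E: 0.1035 × 0.034 = 0.003519
Total = 0.1061065.
P(Plant F | nonconforming) = 0.0469515/0.1061065 ≈ 0.4425
P(Plant B | nonconforming) = 0.0052/0.1061065 ≈ 0.0490
P(Plant C | nonconforming) = 0.050436/0.1061065 ≈ 0.4753
P(Plant E | nonconforming) = 0.003519/0.1061065 ≈ 0.0332
(Check: 0.4425+0.0490+0.4753+0.0332 = 1.0000.)

Plant F 0.4425, Plant B 0.0490, Plant C 0.4753, Plant E 0.0332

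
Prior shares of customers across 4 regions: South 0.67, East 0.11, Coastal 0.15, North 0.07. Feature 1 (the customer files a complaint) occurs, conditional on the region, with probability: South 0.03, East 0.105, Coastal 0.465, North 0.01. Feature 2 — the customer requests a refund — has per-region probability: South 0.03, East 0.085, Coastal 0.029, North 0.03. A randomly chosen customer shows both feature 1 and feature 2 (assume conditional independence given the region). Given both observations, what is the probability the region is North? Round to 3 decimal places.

0.006

Compute prior × likelihood for every hypothesis:
  South: 0.67 × 0.03 × 0.03 = 0.000603
  East: 0.11 × 0.105 × 0.085 = 0.00098175
  Coastal: 0.15 × 0.465 × 0.029 = 0.00202275
  North: 0.07 × 0.01 × 0.03 = 0.000021
Normalizing constant = 0.0036285.
P(North | evidence) = 0.000021 / 0.0036285 ≈ 0.006.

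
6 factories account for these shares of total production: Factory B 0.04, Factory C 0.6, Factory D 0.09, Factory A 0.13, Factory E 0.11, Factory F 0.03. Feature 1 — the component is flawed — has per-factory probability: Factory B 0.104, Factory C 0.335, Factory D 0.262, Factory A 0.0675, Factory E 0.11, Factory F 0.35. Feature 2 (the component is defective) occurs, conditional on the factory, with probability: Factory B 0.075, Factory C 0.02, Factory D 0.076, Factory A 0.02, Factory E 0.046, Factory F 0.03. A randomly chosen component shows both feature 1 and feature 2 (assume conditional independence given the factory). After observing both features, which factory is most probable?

Compute prior × likelihood for every hypothesis:
  Factory B: 0.04 × 0.104 × 0.075 = 0.000312
  Factory C: 0.6 × 0.335 × 0.02 = 0.00402
  Factory D: 0.09 × 0.262 × 0.076 = 0.00179208
  Factory A: 0.13 × 0.0675 × 0.02 = 0.0001755
  Factory E: 0.11 × 0.11 × 0.046 = 0.0005566
  Factory F: 0.03 × 0.35 × 0.03 = 0.000315
Sum = 0.00717118.
Largest term belongs to Factory C, so Factory C is most probable.

Factory C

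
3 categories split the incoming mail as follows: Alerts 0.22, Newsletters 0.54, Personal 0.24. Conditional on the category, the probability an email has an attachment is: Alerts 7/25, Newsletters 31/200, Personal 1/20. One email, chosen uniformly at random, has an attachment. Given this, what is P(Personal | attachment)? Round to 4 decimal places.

0.0763

Compute prior × likelihood for every hypothesis:
  Alerts: 0.22 × 0.28 = 0.0616
  Newsletters: 0.54 × 0.155 = 0.0837
  Personal: 0.24 × 0.05 = 0.012
Total = 0.1573.
P(Personal | evidence) = 0.012 / 0.1573 ≈ 0.0763.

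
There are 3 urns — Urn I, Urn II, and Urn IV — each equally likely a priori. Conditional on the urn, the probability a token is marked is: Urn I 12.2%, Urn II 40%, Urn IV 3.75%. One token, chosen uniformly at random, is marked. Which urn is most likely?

With a uniform prior (1/3 each), posterior ∝ likelihood:
  Urn I: 0.122
  Urn II: 0.4
  Urn IV: 0.0375
Normalizing constant = 0.5595.
Largest term belongs to Urn II, so Urn II is most probable.

Urn II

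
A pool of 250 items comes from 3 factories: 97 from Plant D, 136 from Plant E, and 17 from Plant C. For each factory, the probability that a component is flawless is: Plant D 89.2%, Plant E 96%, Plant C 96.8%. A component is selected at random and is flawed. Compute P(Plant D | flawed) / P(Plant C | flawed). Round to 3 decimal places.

19.257

Taking complements, P(flawed | each) = Plant D 0.108, Plant E 0.04, Plant C 0.032.
Unnormalized posteriors (prior × likelihood):
  Plant D: 0.388 × 0.108 = 0.041904
  Plant E: 0.544 × 0.04 = 0.02176
  Plant C: 0.068 × 0.032 = 0.002176
Normalizing constant = 0.06584.
The ratio is 0.041904 / 0.002176 (the normalizer cancels) = 19.257.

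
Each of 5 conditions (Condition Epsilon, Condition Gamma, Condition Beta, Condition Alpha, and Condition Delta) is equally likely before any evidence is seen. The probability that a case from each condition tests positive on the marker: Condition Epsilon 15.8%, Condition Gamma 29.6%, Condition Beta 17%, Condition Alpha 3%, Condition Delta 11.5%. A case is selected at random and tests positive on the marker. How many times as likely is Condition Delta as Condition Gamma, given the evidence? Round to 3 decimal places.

0.389

Since the prior is uniform, the posterior is proportional to the likelihood:
  Condition Epsilon: 0.158
  Condition Gamma: 0.296
  Condition Beta: 0.17
  Condition Alpha: 0.03
  Condition Delta: 0.115
Total = 0.769.
The ratio is 0.115 / 0.296 (the normalizer cancels) = 0.389.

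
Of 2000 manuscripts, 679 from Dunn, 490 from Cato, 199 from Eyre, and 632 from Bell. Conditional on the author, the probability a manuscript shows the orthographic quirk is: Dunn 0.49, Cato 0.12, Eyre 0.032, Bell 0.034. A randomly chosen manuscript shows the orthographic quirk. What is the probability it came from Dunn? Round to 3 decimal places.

Prior × likelihood for each hypothesis:
  Dunn: 0.3395 × 0.49 = 0.166355
  Cato: 0.245 × 0.12 = 0.0294
  Eyre: 0.0995 × 0.032 = 0.003184
  Bell: 0.316 × 0.034 = 0.010744
Normalizing constant = 0.209683.
P(Dunn | evidence) = 0.166355 / 0.209683 ≈ 0.793.

0.793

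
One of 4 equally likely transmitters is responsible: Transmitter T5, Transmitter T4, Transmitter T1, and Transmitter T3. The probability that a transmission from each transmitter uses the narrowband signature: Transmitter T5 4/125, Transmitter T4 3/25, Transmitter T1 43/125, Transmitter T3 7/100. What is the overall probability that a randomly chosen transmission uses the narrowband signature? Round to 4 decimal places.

0.1415

With a uniform prior (1/4 each), posterior ∝ likelihood:
  Transmitter T5: 0.032
  Transmitter T4: 0.12
  Transmitter T1: 0.344
  Transmitter T3: 0.07
P(narrowband) = (1/4) × (0.032 + 0.12 + 0.344 + 0.07) = 0.566/4 ≈ 0.1415.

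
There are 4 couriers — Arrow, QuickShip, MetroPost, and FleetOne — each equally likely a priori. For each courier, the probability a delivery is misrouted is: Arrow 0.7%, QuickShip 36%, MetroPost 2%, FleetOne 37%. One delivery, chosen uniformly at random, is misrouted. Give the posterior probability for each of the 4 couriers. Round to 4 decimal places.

Arrow 0.0092, QuickShip 0.4756, MetroPost 0.0264, FleetOne 0.4888

With a uniform prior (1/4 each), posterior ∝ likelihood:
  Arrow: 0.007
  QuickShip: 0.36
  MetroPost: 0.02
  FleetOne: 0.37
Sum = 0.757.
P(Arrow | misrouted) = 0.007/0.757 ≈ 0.0092
P(QuickShip | misrouted) = 0.36/0.757 ≈ 0.4756
P(MetroPost | misrouted) = 0.02/0.757 ≈ 0.0264
P(FleetOne | misrouted) = 0.37/0.757 ≈ 0.4888
(Check: 0.0092+0.4756+0.0264+0.4888 = 1.0000.)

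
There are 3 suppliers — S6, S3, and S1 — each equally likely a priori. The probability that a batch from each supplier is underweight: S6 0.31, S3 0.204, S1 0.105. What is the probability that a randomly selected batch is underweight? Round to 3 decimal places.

0.206

Since the prior is uniform, the posterior is proportional to the likelihood:
  S6: 0.31
  S3: 0.204
  S1: 0.105
P(underweight) = (1/3) × (0.31 + 0.204 + 0.105) = 0.619/3 ≈ 0.206.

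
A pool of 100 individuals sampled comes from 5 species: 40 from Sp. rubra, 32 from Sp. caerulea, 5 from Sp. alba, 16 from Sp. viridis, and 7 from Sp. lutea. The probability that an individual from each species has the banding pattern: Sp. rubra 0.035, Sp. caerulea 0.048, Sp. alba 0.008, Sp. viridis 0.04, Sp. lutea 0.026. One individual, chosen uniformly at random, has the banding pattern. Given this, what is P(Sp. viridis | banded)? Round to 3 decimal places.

0.169

Unnormalized posteriors (prior × likelihood):
  Sp. rubra: 0.4 × 0.035 = 0.014
  Sp. caerulea: 0.32 × 0.048 = 0.01536
  Sp. alba: 0.05 × 0.008 = 0.0004
  Sp. viridis: 0.16 × 0.04 = 0.0064
  Sp. lutea: 0.07 × 0.026 = 0.00182
Sum = 0.03798.
P(Sp. viridis | evidence) = 0.0064 / 0.03798 ≈ 0.169.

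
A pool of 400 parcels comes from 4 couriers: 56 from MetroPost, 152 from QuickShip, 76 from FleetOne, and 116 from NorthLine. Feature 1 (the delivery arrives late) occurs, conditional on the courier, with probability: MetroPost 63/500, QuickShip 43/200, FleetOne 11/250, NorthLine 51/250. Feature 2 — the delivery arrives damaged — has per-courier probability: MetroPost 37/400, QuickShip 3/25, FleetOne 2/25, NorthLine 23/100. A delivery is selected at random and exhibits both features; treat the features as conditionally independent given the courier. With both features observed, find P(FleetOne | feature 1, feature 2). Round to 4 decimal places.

0.0260

Prior × likelihood for each hypothesis:
  MetroPost: 0.14 × 0.126 × 0.0925 = 0.0016317
  QuickShip: 0.38 × 0.215 × 0.12 = 0.009804
  FleetOne: 0.19 × 0.044 × 0.08 = 0.0006688
  NorthLine: 0.29 × 0.204 × 0.23 = 0.0136068
Normalizing constant = 0.0257113.
P(FleetOne | evidence) = 0.0006688 / 0.0257113 ≈ 0.0260.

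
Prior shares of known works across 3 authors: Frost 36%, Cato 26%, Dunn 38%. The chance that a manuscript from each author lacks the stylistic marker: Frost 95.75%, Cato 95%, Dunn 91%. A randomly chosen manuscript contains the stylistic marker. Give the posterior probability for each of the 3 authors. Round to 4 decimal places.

Frost 0.2448, Cato 0.2080, Dunn 0.5472

Taking complements, P(marker | each) = Frost 0.0425, Cato 0.05, Dunn 0.09.
Unnormalized posteriors (prior × likelihood):
  Frost: 0.36 × 0.0425 = 0.0153
  Cato: 0.26 × 0.05 = 0.013
  Dunn: 0.38 × 0.09 = 0.0342
Sum = 0.0625.
P(Frost | marker) = 0.0153/0.0625 ≈ 0.2448
P(Cato | marker) = 0.013/0.0625 ≈ 0.2080
P(Dunn | marker) = 0.0342/0.0625 ≈ 0.5472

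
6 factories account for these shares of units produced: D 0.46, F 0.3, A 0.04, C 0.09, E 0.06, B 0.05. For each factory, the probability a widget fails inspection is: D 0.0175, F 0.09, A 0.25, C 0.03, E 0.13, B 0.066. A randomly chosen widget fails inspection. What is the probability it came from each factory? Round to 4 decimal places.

D 0.1368, F 0.4588, A 0.1699, C 0.0459, E 0.1325, B 0.0561

Compute prior × likelihood for every hypothesis:
  D: 0.46 × 0.0175 = 0.00805
  F: 0.3 × 0.09 = 0.027
  A: 0.04 × 0.25 = 0.01
  C: 0.09 × 0.03 = 0.0027
  E: 0.06 × 0.13 = 0.0078
  B: 0.05 × 0.066 = 0.0033
Total = 0.05885.
P(D | nonconforming) = 0.00805/0.05885 ≈ 0.1368
P(F | nonconforming) = 0.027/0.05885 ≈ 0.4588
P(A | nonconforming) = 0.01/0.05885 ≈ 0.1699
P(C | nonconforming) = 0.0027/0.05885 ≈ 0.0459
P(E | nonconforming) = 0.0078/0.05885 ≈ 0.1325
P(B | nonconforming) = 0.0033/0.05885 ≈ 0.0561
(Check: 0.1368+0.4588+0.1699+0.0459+0.1325+0.0561 = 1.0000.)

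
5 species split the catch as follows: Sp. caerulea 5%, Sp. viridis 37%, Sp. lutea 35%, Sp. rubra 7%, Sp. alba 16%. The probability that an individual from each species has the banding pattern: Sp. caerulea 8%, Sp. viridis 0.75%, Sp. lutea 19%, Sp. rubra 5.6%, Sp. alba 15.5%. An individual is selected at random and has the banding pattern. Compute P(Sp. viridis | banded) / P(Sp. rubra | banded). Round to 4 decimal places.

0.7079

Prior × likelihood for each hypothesis:
  Sp. caerulea: 0.05 × 0.08 = 0.004
  Sp. viridis: 0.37 × 0.0075 = 0.002775
  Sp. lutea: 0.35 × 0.19 = 0.0665
  Sp. rubra: 0.07 × 0.056 = 0.00392
  Sp. alba: 0.16 × 0.155 = 0.0248
Total = 0.101995.
The ratio is 0.002775 / 0.00392 (the normalizer cancels) = 0.7079.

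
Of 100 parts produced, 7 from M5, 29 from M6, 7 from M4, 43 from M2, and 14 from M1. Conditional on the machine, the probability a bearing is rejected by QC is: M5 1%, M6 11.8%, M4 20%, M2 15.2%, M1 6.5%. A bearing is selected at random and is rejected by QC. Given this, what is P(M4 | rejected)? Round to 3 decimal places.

0.113

Compute prior × likelihood for every hypothesis:
  M5: 0.07 × 0.01 = 0.0007
  M6: 0.29 × 0.118 = 0.03422
  M4: 0.07 × 0.2 = 0.014
  M2: 0.43 × 0.152 = 0.06536
  M1: 0.14 × 0.065 = 0.0091
Normalizing constant = 0.12338.
P(M4 | evidence) = 0.014 / 0.12338 ≈ 0.113.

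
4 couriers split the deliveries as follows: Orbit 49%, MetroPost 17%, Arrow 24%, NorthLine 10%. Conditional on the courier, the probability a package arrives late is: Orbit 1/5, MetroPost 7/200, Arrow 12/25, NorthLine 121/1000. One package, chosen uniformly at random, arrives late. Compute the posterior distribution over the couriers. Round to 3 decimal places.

Unnormalized posteriors (prior × likelihood):
  Orbit: 0.49 × 0.2 = 0.098
  MetroPost: 0.17 × 0.035 = 0.00595
  Arrow: 0.24 × 0.48 = 0.1152
  NorthLine: 0.1 × 0.121 = 0.0121
Sum = 0.23125.
P(Orbit | late) = 0.098/0.23125 ≈ 0.424
P(MetroPost | late) = 0.00595/0.23125 ≈ 0.026
P(Arrow | late) = 0.1152/0.23125 ≈ 0.498
P(NorthLine | late) = 0.0121/0.23125 ≈ 0.052

Orbit 0.424, MetroPost 0.026, Arrow 0.498, NorthLine 0.052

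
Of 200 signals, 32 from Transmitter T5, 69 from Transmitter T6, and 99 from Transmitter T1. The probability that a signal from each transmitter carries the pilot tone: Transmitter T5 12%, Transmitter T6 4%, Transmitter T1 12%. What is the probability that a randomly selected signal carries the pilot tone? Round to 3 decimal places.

0.092

Prior × likelihood for each hypothesis:
  Transmitter T5: 0.16 × 0.12 = 0.0192
  Transmitter T6: 0.345 × 0.04 = 0.0138
  Transmitter T1: 0.495 × 0.12 = 0.0594
P(pilot) = 0.0192 + 0.0138 + 0.0594 = 0.0924 → 0.092.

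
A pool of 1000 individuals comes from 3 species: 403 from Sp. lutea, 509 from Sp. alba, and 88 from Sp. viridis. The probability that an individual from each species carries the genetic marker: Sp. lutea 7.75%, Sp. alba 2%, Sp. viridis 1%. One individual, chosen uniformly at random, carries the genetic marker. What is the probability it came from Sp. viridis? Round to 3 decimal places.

By Bayes' rule, posterior ∝ prior × likelihood:
  Sp. lutea: 0.403 × 0.0775 = 0.0312325
  Sp. alba: 0.509 × 0.02 = 0.01018
  Sp. viridis: 0.088 × 0.01 = 0.00088
Normalizing constant = 0.0422925.
P(Sp. viridis | evidence) = 0.00088 / 0.0422925 ≈ 0.021.

0.021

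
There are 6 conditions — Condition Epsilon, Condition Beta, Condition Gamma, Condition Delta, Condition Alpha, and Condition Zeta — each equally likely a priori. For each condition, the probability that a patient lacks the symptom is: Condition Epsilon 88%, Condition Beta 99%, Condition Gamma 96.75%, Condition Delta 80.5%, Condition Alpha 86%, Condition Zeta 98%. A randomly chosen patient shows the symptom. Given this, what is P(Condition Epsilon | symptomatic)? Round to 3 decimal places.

0.232

Taking complements, P(symptomatic | each) = Condition Epsilon 0.12, Condition Beta 0.01, Condition Gamma 0.0325, Condition Delta 0.195, Condition Alpha 0.14, Condition Zeta 0.02.
Since the prior is uniform, the posterior is proportional to the likelihood:
  Condition Epsilon: 0.12
  Condition Beta: 0.01
  Condition Gamma: 0.0325
  Condition Delta: 0.195
  Condition Alpha: 0.14
  Condition Zeta: 0.02
Total = 0.5175.
P(Condition Epsilon | evidence) = 0.12 / 0.5175 ≈ 0.232.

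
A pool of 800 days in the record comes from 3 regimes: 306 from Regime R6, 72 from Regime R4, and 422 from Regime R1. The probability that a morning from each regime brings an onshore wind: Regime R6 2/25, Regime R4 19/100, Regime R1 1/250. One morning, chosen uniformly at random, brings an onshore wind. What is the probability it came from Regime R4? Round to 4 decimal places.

Compute prior × likelihood for every hypothesis:
  Regime R6: 0.3825 × 0.08 = 0.0306
  Regime R4: 0.09 × 0.19 = 0.0171
  Regime R1: 0.5275 × 0.004 = 0.00211
Total = 0.04981.
P(Regime R4 | evidence) = 0.0171 / 0.04981 ≈ 0.3433.

0.3433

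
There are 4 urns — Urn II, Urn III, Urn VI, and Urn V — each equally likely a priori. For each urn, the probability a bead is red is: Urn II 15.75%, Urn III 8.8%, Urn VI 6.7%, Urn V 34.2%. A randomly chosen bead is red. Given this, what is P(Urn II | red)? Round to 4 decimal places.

Since the prior is uniform, the posterior is proportional to the likelihood:
  Urn II: 0.1575
  Urn III: 0.088
  Urn VI: 0.067
  Urn V: 0.342
Sum = 0.6545.
P(Urn II | evidence) = 0.1575 / 0.6545 ≈ 0.2406.

0.2406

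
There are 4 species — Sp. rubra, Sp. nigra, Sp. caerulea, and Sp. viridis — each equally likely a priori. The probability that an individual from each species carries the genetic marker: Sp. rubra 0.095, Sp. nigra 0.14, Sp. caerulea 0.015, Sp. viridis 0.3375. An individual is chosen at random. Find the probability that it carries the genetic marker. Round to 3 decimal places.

0.147

Since the prior is uniform, the posterior is proportional to the likelihood:
  Sp. rubra: 0.095
  Sp. nigra: 0.14
  Sp. caerulea: 0.015
  Sp. viridis: 0.3375
P(marker) = (1/4) × (0.095 + 0.14 + 0.015 + 0.3375) = 0.5875/4 ≈ 0.147.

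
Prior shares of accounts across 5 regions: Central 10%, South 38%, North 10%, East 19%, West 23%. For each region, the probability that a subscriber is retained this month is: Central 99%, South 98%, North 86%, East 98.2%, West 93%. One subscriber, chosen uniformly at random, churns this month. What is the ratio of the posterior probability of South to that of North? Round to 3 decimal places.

Taking complements, P(churn | each) = Central 0.01, South 0.02, North 0.14, East 0.018, West 0.07.
By Bayes' rule, posterior ∝ prior × likelihood:
  Central: 0.1 × 0.01 = 0.001
  South: 0.38 × 0.02 = 0.0076
  North: 0.1 × 0.14 = 0.014
  East: 0.19 × 0.018 = 0.00342
  West: 0.23 × 0.07 = 0.0161
Sum = 0.04212.
The ratio is 0.0076 / 0.014 (the normalizer cancels) = 0.543.

0.543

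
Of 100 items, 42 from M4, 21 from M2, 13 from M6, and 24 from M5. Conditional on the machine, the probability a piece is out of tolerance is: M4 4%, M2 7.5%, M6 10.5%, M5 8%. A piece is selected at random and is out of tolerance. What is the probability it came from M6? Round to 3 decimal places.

Unnormalized posteriors (prior × likelihood):
  M4: 0.42 × 0.04 = 0.0168
  M2: 0.21 × 0.075 = 0.01575
  M6: 0.13 × 0.105 = 0.01365
  M5: 0.24 × 0.08 = 0.0192
Sum = 0.0654.
P(M6 | evidence) = 0.01365 / 0.0654 ≈ 0.209.

0.209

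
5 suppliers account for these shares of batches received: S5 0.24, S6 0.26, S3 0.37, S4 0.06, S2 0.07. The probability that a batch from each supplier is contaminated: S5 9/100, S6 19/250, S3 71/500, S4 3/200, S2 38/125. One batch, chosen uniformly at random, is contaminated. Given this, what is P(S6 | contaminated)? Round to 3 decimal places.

Compute prior × likelihood for every hypothesis:
  S5: 0.24 × 0.09 = 0.0216
  S6: 0.26 × 0.076 = 0.01976
  S3: 0.37 × 0.142 = 0.05254
  S4: 0.06 × 0.015 = 0.0009
  S2: 0.07 × 0.304 = 0.02128
Normalizing constant = 0.11608.
P(S6 | evidence) = 0.01976 / 0.11608 ≈ 0.170.

0.170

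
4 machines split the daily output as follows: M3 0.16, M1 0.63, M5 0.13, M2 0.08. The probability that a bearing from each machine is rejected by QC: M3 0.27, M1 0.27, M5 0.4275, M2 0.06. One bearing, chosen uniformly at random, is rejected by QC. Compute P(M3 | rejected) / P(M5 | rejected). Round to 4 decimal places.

Prior × likelihood for each hypothesis:
  M3: 0.16 × 0.27 = 0.0432
  M1: 0.63 × 0.27 = 0.1701
  M5: 0.13 × 0.4275 = 0.055575
  M2: 0.08 × 0.06 = 0.0048
Sum = 0.273675.
The ratio is 0.0432 / 0.055575 (the normalizer cancels) = 0.7773.

0.7773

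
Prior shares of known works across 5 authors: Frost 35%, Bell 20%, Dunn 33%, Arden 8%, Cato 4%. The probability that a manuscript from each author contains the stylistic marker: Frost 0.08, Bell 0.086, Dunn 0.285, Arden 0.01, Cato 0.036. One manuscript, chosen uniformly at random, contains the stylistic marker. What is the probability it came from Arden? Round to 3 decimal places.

0.006

By Bayes' rule, posterior ∝ prior × likelihood:
  Frost: 0.35 × 0.08 = 0.028
  Bell: 0.2 × 0.086 = 0.0172
  Dunn: 0.33 × 0.285 = 0.09405
  Arden: 0.08 × 0.01 = 0.0008
  Cato: 0.04 × 0.036 = 0.00144
Sum = 0.14149.
P(Arden | evidence) = 0.0008 / 0.14149 ≈ 0.006.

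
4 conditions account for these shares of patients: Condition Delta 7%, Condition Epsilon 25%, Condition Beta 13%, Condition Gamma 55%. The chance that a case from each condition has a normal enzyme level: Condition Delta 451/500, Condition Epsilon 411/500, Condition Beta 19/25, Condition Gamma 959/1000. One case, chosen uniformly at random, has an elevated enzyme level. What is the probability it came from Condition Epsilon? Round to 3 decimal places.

0.423

Taking complements, P(elevated | each) = Condition Delta 0.098, Condition Epsilon 0.178, Condition Beta 0.24, Condition Gamma 0.041.
By Bayes' rule, posterior ∝ prior × likelihood:
  Condition Delta: 0.07 × 0.098 = 0.00686
  Condition Epsilon: 0.25 × 0.178 = 0.0445
  Condition Beta: 0.13 × 0.24 = 0.0312
  Condition Gamma: 0.55 × 0.041 = 0.02255
Sum = 0.10511.
P(Condition Epsilon | evidence) = 0.0445 / 0.10511 ≈ 0.423.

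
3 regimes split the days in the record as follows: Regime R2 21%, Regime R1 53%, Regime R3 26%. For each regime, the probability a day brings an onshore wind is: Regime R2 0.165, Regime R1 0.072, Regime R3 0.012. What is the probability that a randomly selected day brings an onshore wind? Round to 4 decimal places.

By Bayes' rule, posterior ∝ prior × likelihood:
  Regime R2: 0.21 × 0.165 = 0.03465
  Regime R1: 0.53 × 0.072 = 0.03816
  Regime R3: 0.26 × 0.012 = 0.00312
P(onshore) = 0.03465 + 0.03816 + 0.00312 = 0.07593 → 0.0759.

0.0759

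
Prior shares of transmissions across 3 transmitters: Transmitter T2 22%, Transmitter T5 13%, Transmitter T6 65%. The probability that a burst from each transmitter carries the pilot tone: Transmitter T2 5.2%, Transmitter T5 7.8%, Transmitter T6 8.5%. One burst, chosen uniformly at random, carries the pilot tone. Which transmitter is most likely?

Transmitter T6

By Bayes' rule, posterior ∝ prior × likelihood:
  Transmitter T2: 0.22 × 0.052 = 0.01144
  Transmitter T5: 0.13 × 0.078 = 0.01014
  Transmitter T6: 0.65 × 0.085 = 0.05525
Sum = 0.07683.
Largest term belongs to Transmitter T6, so Transmitter T6 is most probable.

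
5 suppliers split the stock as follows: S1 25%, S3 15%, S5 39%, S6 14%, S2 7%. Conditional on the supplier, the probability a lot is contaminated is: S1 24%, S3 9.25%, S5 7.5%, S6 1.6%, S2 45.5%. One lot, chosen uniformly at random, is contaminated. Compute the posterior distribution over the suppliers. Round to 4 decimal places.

S1 0.4373, S3 0.1011, S5 0.2132, S6 0.0163, S2 0.2321

By Bayes' rule, posterior ∝ prior × likelihood:
  S1: 0.25 × 0.24 = 0.06
  S3: 0.15 × 0.0925 = 0.013875
  S5: 0.39 × 0.075 = 0.02925
  S6: 0.14 × 0.016 = 0.00224
  S2: 0.07 × 0.455 = 0.03185
Normalizing constant = 0.137215.
P(S1 | contaminated) = 0.06/0.137215 ≈ 0.4373
P(S3 | contaminated) = 0.013875/0.137215 ≈ 0.1011
P(S5 | contaminated) = 0.02925/0.137215 ≈ 0.2132
P(S6 | contaminated) = 0.00224/0.137215 ≈ 0.0163
P(S2 | contaminated) = 0.03185/0.137215 ≈ 0.2321
(Check: 0.4373+0.1011+0.2132+0.0163+0.2321 = 1.0000.)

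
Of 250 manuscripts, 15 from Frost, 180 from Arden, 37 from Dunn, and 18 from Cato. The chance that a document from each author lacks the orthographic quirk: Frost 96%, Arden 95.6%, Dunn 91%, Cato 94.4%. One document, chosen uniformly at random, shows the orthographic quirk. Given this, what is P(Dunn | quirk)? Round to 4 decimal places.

Taking complements, P(quirk | each) = Frost 0.04, Arden 0.044, Dunn 0.09, Cato 0.056.
By Bayes' rule, posterior ∝ prior × likelihood:
  Frost: 0.06 × 0.04 = 0.0024
  Arden: 0.72 × 0.044 = 0.03168
  Dunn: 0.148 × 0.09 = 0.01332
  Cato: 0.072 × 0.056 = 0.004032
Normalizing constant = 0.051432.
P(Dunn | evidence) = 0.01332 / 0.051432 ≈ 0.2590.

0.2590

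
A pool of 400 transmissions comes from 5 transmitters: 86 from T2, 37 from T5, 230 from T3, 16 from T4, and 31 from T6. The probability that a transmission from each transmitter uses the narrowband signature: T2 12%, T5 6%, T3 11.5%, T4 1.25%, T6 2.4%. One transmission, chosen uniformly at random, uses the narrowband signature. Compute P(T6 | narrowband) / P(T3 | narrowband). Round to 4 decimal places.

0.0281

Compute prior × likelihood for every hypothesis:
  T2: 0.215 × 0.12 = 0.0258
  T5: 0.0925 × 0.06 = 0.00555
  T3: 0.575 × 0.115 = 0.066125
  T4: 0.04 × 0.0125 = 0.0005
  T6: 0.0775 × 0.024 = 0.00186
Sum = 0.099835.
The ratio is 0.00186 / 0.066125 (the normalizer cancels) = 0.0281.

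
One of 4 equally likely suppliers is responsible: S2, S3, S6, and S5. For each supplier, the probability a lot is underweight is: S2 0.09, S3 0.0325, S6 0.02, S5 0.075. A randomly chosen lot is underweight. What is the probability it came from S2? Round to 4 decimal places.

Since the prior is uniform, the posterior is proportional to the likelihood:
  S2: 0.09
  S3: 0.0325
  S6: 0.02
  S5: 0.075
Total = 0.2175.
P(S2 | evidence) = 0.09 / 0.2175 ≈ 0.4138.

0.4138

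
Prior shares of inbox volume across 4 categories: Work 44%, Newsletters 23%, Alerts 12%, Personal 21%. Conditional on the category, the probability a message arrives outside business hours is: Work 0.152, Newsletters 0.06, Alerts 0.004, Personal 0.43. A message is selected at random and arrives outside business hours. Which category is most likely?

Prior × likelihood for each hypothesis:
  Work: 0.44 × 0.152 = 0.06688
  Newsletters: 0.23 × 0.06 = 0.0138
  Alerts: 0.12 × 0.004 = 0.00048
  Personal: 0.21 × 0.43 = 0.0903
Sum = 0.17146.
Largest term belongs to Personal, so Personal is most probable.

Personal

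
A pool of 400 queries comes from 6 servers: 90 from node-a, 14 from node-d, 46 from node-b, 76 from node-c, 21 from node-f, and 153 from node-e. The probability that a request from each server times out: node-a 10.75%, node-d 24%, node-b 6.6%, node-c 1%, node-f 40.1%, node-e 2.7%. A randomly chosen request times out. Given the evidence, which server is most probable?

node-a

Compute prior × likelihood for every hypothesis:
  node-a: 0.225 × 0.1075 = 0.0241875
  node-d: 0.035 × 0.24 = 0.0084
  node-b: 0.115 × 0.066 = 0.00759
  node-c: 0.19 × 0.01 = 0.0019
  node-f: 0.0525 × 0.401 = 0.0210525
  node-e: 0.3825 × 0.027 = 0.0103275
Sum = 0.0734575.
Largest term belongs to node-a, so node-a is most probable.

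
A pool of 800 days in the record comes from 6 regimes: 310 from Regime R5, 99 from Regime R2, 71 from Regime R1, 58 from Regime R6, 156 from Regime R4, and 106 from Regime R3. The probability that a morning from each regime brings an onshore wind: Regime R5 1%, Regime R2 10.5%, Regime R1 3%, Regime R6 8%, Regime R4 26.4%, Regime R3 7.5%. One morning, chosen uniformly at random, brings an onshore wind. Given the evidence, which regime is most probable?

Regime R4

By Bayes' rule, posterior ∝ prior × likelihood:
  Regime R5: 0.3875 × 0.01 = 0.003875
  Regime R2: 0.12375 × 0.105 = 0.01299375
  Regime R1: 0.08875 × 0.03 = 0.0026625
  Regime R6: 0.0725 × 0.08 = 0.0058
  Regime R4: 0.195 × 0.264 = 0.05148
  Regime R3: 0.1325 × 0.075 = 0.0099375
Sum = 0.08674875.
Largest term belongs to Regime R4, so Regime R4 is most probable.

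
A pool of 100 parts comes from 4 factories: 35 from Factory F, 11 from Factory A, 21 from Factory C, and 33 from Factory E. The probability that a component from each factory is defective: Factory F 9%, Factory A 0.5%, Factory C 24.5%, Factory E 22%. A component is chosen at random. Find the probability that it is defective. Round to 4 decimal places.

0.1561

Compute prior × likelihood for every hypothesis:
  Factory F: 0.35 × 0.09 = 0.0315
  Factory A: 0.11 × 0.005 = 0.00055
  Factory C: 0.21 × 0.245 = 0.05145
  Factory E: 0.33 × 0.22 = 0.0726
P(defective) = 0.0315 + 0.00055 + 0.05145 + 0.0726 = 0.1561 → 0.1561.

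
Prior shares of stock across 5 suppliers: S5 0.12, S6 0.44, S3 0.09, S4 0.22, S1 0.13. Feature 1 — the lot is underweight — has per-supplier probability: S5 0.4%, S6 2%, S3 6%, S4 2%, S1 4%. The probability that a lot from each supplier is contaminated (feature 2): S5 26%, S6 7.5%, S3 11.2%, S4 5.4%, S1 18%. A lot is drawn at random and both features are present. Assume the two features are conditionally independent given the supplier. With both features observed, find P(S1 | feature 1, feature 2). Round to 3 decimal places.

0.365

Unnormalized posteriors (prior × likelihood):
  S5: 0.12 × 0.004 × 0.26 = 0.0001248
  S6: 0.44 × 0.02 × 0.075 = 0.00066
  S3: 0.09 × 0.06 × 0.112 = 0.0006048
  S4: 0.22 × 0.02 × 0.054 = 0.0002376
  S1: 0.13 × 0.04 × 0.18 = 0.000936
Normalizing constant = 0.0025632.
P(S1 | evidence) = 0.000936 / 0.0025632 ≈ 0.365.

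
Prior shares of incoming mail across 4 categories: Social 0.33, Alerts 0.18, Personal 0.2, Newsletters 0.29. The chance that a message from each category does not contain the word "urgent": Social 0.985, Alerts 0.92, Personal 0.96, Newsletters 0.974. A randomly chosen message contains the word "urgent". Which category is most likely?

Taking complements, P(urgent-flag | each) = Social 0.015, Alerts 0.08, Personal 0.04, Newsletters 0.026.
Compute prior × likelihood for every hypothesis:
  Social: 0.33 × 0.015 = 0.00495
  Alerts: 0.18 × 0.08 = 0.0144
  Personal: 0.2 × 0.04 = 0.008
  Newsletters: 0.29 × 0.026 = 0.00754
Total = 0.03489.
Largest term belongs to Alerts, so Alerts is most probable.

Alerts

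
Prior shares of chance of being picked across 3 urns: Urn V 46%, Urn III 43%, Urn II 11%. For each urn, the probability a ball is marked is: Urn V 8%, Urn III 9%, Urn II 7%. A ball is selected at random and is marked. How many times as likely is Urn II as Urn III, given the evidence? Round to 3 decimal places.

Prior × likelihood for each hypothesis:
  Urn V: 0.46 × 0.08 = 0.0368
  Urn III: 0.43 × 0.09 = 0.0387
  Urn II: 0.11 × 0.07 = 0.0077
Total = 0.0832.
The ratio is 0.0077 / 0.0387 (the normalizer cancels) = 0.199.

0.199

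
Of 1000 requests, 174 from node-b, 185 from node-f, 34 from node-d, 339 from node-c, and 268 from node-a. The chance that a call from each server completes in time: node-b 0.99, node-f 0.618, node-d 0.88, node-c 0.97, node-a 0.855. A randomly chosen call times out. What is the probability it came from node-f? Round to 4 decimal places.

0.5630

Taking complements, P(timeout | each) = node-b 0.01, node-f 0.382, node-d 0.12, node-c 0.03, node-a 0.145.
Compute prior × likelihood for every hypothesis:
  node-b: 0.174 × 0.01 = 0.00174
  node-f: 0.185 × 0.382 = 0.07067
  node-d: 0.034 × 0.12 = 0.00408
  node-c: 0.339 × 0.03 = 0.01017
  node-a: 0.268 × 0.145 = 0.03886
Total = 0.12552.
P(node-f | evidence) = 0.07067 / 0.12552 ≈ 0.5630.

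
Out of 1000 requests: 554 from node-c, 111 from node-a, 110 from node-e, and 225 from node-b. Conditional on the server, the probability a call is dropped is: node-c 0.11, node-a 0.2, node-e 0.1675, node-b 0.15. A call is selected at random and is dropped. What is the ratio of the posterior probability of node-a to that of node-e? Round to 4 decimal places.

By Bayes' rule, posterior ∝ prior × likelihood:
  node-c: 0.554 × 0.11 = 0.06094
  node-a: 0.111 × 0.2 = 0.0222
  node-e: 0.11 × 0.1675 = 0.018425
  node-b: 0.225 × 0.15 = 0.03375
Normalizing constant = 0.135315.
The ratio is 0.0222 / 0.018425 (the normalizer cancels) = 1.2049.

1.2049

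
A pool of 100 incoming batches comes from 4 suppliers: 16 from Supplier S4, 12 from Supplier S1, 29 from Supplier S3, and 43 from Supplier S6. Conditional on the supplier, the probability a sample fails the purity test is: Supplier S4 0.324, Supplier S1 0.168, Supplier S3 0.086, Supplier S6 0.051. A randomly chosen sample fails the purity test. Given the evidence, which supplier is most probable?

Supplier S4

Compute prior × likelihood for every hypothesis:
  Supplier S4: 0.16 × 0.324 = 0.05184
  Supplier S1: 0.12 × 0.168 = 0.02016
  Supplier S3: 0.29 × 0.086 = 0.02494
  Supplier S6: 0.43 × 0.051 = 0.02193
Normalizing constant = 0.11887.
Largest term belongs to Supplier S4, so Supplier S4 is most probable.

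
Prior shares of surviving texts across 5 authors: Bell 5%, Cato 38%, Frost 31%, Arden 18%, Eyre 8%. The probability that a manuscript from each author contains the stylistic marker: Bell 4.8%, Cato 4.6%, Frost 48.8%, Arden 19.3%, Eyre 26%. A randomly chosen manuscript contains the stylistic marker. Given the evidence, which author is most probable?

Frost

Compute prior × likelihood for every hypothesis:
  Bell: 0.05 × 0.048 = 0.0024
  Cato: 0.38 × 0.046 = 0.01748
  Frost: 0.31 × 0.488 = 0.15128
  Arden: 0.18 × 0.193 = 0.03474
  Eyre: 0.08 × 0.26 = 0.0208
Normalizing constant = 0.2267.
Largest term belongs to Frost, so Frost is most probable.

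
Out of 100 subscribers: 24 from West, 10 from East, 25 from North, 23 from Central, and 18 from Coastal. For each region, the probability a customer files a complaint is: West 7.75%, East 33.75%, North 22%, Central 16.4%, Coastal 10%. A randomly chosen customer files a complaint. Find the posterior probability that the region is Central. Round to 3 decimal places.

0.231

By Bayes' rule, posterior ∝ prior × likelihood:
  West: 0.24 × 0.0775 = 0.0186
  East: 0.1 × 0.3375 = 0.03375
  North: 0.25 × 0.22 = 0.055
  Central: 0.23 × 0.164 = 0.03772
  Coastal: 0.18 × 0.1 = 0.018
Total = 0.16307.
P(Central | evidence) = 0.03772 / 0.16307 ≈ 0.231.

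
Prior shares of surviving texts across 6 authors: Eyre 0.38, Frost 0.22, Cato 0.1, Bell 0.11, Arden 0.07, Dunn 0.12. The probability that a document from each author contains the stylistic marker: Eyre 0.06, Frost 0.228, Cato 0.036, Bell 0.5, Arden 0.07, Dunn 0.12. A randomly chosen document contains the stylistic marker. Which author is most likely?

By Bayes' rule, posterior ∝ prior × likelihood:
  Eyre: 0.38 × 0.06 = 0.0228
  Frost: 0.22 × 0.228 = 0.05016
  Cato: 0.1 × 0.036 = 0.0036
  Bell: 0.11 × 0.5 = 0.055
  Arden: 0.07 × 0.07 = 0.0049
  Dunn: 0.12 × 0.12 = 0.0144
Normalizing constant = 0.15086.
Largest term belongs to Bell, so Bell is most probable.

Bell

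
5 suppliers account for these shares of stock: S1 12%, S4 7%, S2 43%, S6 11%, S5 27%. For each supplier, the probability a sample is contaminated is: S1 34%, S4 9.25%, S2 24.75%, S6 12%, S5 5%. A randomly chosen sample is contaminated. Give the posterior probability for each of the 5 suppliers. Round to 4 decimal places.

Prior × likelihood for each hypothesis:
  S1: 0.12 × 0.34 = 0.0408
  S4: 0.07 × 0.0925 = 0.006475
  S2: 0.43 × 0.2475 = 0.106425
  S6: 0.11 × 0.12 = 0.0132
  S5: 0.27 × 0.05 = 0.0135
Normalizing constant = 0.1804.
P(S1 | contaminated) = 0.0408/0.1804 ≈ 0.2262
P(S4 | contaminated) = 0.006475/0.1804 ≈ 0.0359
P(S2 | contaminated) = 0.106425/0.1804 ≈ 0.5899
P(S6 | contaminated) = 0.0132/0.1804 ≈ 0.0732
P(S5 | contaminated) = 0.0135/0.1804 ≈ 0.0748
(Check: 0.2262+0.0359+0.5899+0.0732+0.0748 = 1.0000.)

S1 0.2262, S4 0.0359, S2 0.5899, S6 0.0732, S5 0.0748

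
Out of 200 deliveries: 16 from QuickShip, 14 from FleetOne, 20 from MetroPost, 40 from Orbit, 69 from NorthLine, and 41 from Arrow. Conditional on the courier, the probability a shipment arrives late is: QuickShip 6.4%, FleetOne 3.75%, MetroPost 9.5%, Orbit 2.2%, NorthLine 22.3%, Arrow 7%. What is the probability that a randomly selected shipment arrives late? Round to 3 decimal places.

0.113

Compute prior × likelihood for every hypothesis:
  QuickShip: 0.08 × 0.064 = 0.00512
  FleetOne: 0.07 × 0.0375 = 0.002625
  MetroPost: 0.1 × 0.095 = 0.0095
  Orbit: 0.2 × 0.022 = 0.0044
  NorthLine: 0.345 × 0.223 = 0.076935
  Arrow: 0.205 × 0.07 = 0.01435
P(late) = 0.00512 + 0.002625 + 0.0095 + 0.0044 + 0.076935 + 0.01435 = 0.11293 → 0.113.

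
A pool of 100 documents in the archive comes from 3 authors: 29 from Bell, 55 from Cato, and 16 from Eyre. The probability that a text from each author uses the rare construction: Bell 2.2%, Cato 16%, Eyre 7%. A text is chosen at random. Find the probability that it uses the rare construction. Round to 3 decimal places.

0.106

Unnormalized posteriors (prior × likelihood):
  Bell: 0.29 × 0.022 = 0.00638
  Cato: 0.55 × 0.16 = 0.088
  Eyre: 0.16 × 0.07 = 0.0112
P(rare-form) = 0.00638 + 0.088 + 0.0112 = 0.10558 → 0.106.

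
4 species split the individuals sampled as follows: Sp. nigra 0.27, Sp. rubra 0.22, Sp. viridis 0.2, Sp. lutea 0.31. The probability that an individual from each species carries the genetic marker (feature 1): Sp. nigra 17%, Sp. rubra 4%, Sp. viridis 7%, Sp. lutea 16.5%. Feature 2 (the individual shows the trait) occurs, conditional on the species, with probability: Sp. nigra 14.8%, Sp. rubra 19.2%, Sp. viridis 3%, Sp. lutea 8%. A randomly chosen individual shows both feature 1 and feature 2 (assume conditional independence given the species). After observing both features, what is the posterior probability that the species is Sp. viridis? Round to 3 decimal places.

0.032

By Bayes' rule, posterior ∝ prior × likelihood:
  Sp. nigra: 0.27 × 0.17 × 0.148 = 0.0067932
  Sp. rubra: 0.22 × 0.04 × 0.192 = 0.0016896
  Sp. viridis: 0.2 × 0.07 × 0.03 = 0.00042
  Sp. lutea: 0.31 × 0.165 × 0.08 = 0.004092
Normalizing constant = 0.0129948.
P(Sp. viridis | evidence) = 0.00042 / 0.0129948 ≈ 0.032.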